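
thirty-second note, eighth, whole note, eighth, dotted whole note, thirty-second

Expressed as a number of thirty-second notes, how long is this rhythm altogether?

Working in thirty-second notes: thirty-second note = 1; eighth = 4; whole note = 32; eighth = 4; dotted whole note = 48; thirty-second = 1.
Sum: 1 + 4 + 32 + 4 + 48 + 1 = 90 thirty-second notes.

90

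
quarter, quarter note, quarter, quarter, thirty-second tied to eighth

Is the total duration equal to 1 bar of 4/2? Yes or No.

No

One bar of 4/2 = 64 thirty-second notes.
Express everything in thirty-second notes: quarter = 8; quarter note = 8; quarter = 8; quarter = 8; thirty-second tied to eighth (thirty-second + eighth) = 5.
Adding: 8 + 8 + 8 + 8 + 5 = 37.
37 falls short of 64, so the answer is No.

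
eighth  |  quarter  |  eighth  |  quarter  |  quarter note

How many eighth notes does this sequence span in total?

8

In eighth notes: eighth = 1; quarter = 2; eighth = 1; quarter = 2; quarter note = 2.
Altogether 1 + 2 + 1 + 2 + 2 = 8 eighth notes.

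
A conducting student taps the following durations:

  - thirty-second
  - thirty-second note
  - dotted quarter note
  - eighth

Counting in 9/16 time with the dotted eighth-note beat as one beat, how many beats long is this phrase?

One dotted eighth-note beat = 6 thirty-second notes.
Express everything in thirty-second notes: thirty-second = 1; thirty-second note = 1; dotted quarter note = 12; eighth = 4.
Sum: 1 + 1 + 12 + 4 = 18.
18 ÷ 6 = 3 beats.

3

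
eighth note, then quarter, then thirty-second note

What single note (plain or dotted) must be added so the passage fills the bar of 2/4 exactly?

dotted sixteenth note

The bar of 2/4 = 16 thirty-second notes.
Convert each value to thirty-second notes: eighth note = 4; quarter = 8; thirty-second note = 1.
Total: 4 + 8 + 1 = 13.
Remaining: 16 − 13 = 3 thirty-second notes, which is a dotted sixteenth note.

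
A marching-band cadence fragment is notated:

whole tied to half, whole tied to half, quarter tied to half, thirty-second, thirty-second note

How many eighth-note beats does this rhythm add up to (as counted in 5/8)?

One eighth-note beat = 4 thirty-second notes.
Working in thirty-second notes: whole tied to half (whole + half) = 48; whole tied to half (whole + half) = 48; quarter tied to half (quarter + half) = 24; thirty-second = 1; thirty-second note = 1.
Total: 48 + 48 + 24 + 1 + 1 = 122.
122 ÷ 4 = 30.5 beats.

30.5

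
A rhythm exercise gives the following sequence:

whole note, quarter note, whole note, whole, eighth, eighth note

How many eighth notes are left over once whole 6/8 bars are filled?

One bar of 6/8 = 6 eighth notes.
Express everything in eighth notes: whole note = 8; quarter note = 2; whole note = 8; whole = 8; eighth = 1; eighth note = 1.
Sum: 8 + 2 + 8 + 8 + 1 + 1 = 28.
28 ÷ 6 = 4 complete bars with 4 eighth notes remaining.

4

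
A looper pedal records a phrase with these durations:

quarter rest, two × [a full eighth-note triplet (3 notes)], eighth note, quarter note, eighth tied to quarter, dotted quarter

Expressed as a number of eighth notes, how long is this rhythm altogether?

Express everything in eighth notes: quarter rest = 2; a full eighth-note triplet (3 notes) (three triplet eighths span one quarter) = 2; a full eighth-note triplet (3 notes) (three triplet eighths span one quarter) = 2; eighth note = 1; quarter note = 2; eighth tied to quarter (eighth + quarter) = 3; dotted quarter = 3.
Total: 2 + 2 + 2 + 1 + 2 + 3 + 3 = 15 eighth notes.

15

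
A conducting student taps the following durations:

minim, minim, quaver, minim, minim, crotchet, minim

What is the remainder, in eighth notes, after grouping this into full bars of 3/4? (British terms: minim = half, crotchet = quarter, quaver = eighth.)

One bar of 3/4 = 6 eighth notes.
Convert each value to eighth notes: minim = 4; minim = 4; quaver = 1; minim = 4; minim = 4; crotchet = 2; minim = 4.
Adding: 4 + 4 + 1 + 4 + 4 + 2 + 4 = 23.
23 ÷ 6 = 3 complete bars with 5 eighth notes remaining.

5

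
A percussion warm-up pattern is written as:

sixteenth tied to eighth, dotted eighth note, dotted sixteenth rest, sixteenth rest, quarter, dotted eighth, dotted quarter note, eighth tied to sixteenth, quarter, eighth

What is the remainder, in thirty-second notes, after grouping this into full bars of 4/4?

29

One bar of 4/4 = 32 thirty-second notes.
Express everything in thirty-second notes: sixteenth tied to eighth (sixteenth + eighth) = 6; dotted eighth note = 6; dotted sixteenth rest = 3; sixteenth rest = 2; quarter = 8; dotted eighth = 6; dotted quarter note = 12; eighth tied to sixteenth (eighth + sixteenth) = 6; quarter = 8; eighth = 4.
Adding: 6 + 6 + 3 + 2 + 8 + 6 + 12 + 6 + 8 + 4 = 61.
61 ÷ 32 = 1 complete bar with 29 thirty-second notes remaining.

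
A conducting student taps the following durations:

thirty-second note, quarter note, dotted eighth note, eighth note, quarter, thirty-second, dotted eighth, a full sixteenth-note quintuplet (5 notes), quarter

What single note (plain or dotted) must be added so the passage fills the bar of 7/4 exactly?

dotted eighth note

The bar of 7/4 = 56 thirty-second notes.
Express everything in thirty-second notes: thirty-second note = 1; quarter note = 8; dotted eighth note = 6; eighth note = 4; quarter = 8; thirty-second = 1; dotted eighth = 6; a full sixteenth-note quintuplet (5 notes) (five quintuplet sixteenths span one quarter) = 8; quarter = 8.
Sum: 1 + 8 + 6 + 4 + 8 + 1 + 6 + 8 + 8 = 50.
Remaining: 56 − 50 = 6 thirty-second notes, which is a dotted eighth note.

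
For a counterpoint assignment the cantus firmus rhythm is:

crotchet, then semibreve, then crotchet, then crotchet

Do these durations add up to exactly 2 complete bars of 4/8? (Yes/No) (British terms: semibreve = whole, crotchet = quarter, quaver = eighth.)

One bar of 4/8 = 2 quarter notes, so 2 bars = 4.
In quarter notes: crotchet = 1; semibreve = 4; crotchet = 1; crotchet = 1.
Sum: 1 + 4 + 1 + 1 = 7.
7 exceeds 4, so the answer is No.

No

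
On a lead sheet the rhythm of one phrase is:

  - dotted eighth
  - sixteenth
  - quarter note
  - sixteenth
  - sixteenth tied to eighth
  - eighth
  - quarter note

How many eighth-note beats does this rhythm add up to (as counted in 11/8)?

9

One eighth-note beat = 2 sixteenth notes.
Working in sixteenth notes: dotted eighth = 3; sixteenth = 1; quarter note = 4; sixteenth = 1; sixteenth tied to eighth (sixteenth + eighth) = 3; eighth = 2; quarter note = 4.
Total: 3 + 1 + 4 + 1 + 3 + 2 + 4 = 18.
18 ÷ 2 = 9 beats.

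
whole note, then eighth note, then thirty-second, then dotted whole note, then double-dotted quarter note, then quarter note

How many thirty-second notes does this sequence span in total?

107

Working in thirty-second notes: whole note = 32; eighth note = 4; thirty-second = 1; dotted whole note = 48; double-dotted quarter note = 14; quarter note = 8.
Adding: 32 + 4 + 1 + 48 + 14 + 8 = 107 thirty-second notes.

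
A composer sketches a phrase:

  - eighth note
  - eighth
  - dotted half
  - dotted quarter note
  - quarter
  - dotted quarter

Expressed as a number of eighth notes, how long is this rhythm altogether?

16

Each duration in eighth notes: eighth note = 1; eighth = 1; dotted half = 6; dotted quarter note = 3; quarter = 2; dotted quarter = 3.
Adding: 1 + 1 + 6 + 3 + 2 + 3 = 16 eighth notes.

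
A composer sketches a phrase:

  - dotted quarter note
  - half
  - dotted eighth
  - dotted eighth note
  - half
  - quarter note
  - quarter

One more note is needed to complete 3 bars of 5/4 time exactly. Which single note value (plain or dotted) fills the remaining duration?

3 bars of 5/4 = 60 sixteenth notes.
Express everything in sixteenth notes: dotted quarter note = 6; half = 8; dotted eighth = 3; dotted eighth note = 3; half = 8; quarter note = 4; quarter = 4.
Adding: 6 + 8 + 3 + 3 + 8 + 4 + 4 = 36.
Remaining: 60 − 36 = 24 sixteenth notes, which is a dotted whole note.

dotted whole note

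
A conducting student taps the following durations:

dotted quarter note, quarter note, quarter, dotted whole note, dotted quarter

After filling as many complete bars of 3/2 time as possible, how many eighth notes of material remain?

10

One bar of 3/2 = 12 eighth notes.
Convert each value to eighth notes: dotted quarter note = 3; quarter note = 2; quarter = 2; dotted whole note = 12; dotted quarter = 3.
Sum: 3 + 2 + 2 + 12 + 3 = 22.
22 ÷ 12 = 1 complete bar with 10 eighth notes remaining.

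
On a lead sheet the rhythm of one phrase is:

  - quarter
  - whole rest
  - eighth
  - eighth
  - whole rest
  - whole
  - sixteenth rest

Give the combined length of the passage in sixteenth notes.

57

Convert each value to sixteenth notes: quarter = 4; whole rest = 16; eighth = 2; eighth = 2; whole rest = 16; whole = 16; sixteenth rest = 1.
Altogether 4 + 16 + 2 + 2 + 16 + 16 + 1 = 57 sixteenth notes.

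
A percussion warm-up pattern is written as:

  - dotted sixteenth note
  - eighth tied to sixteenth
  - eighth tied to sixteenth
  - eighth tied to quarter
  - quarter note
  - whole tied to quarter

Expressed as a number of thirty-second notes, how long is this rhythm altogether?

75

Each duration in thirty-second notes: dotted sixteenth note = 3; eighth tied to sixteenth (eighth + sixteenth) = 6; eighth tied to sixteenth (eighth + sixteenth) = 6; eighth tied to quarter (eighth + quarter) = 12; quarter note = 8; whole tied to quarter (whole + quarter) = 40.
Total: 3 + 6 + 6 + 12 + 8 + 40 = 75 thirty-second notes.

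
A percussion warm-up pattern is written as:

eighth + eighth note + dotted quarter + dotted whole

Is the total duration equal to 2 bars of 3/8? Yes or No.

No

One bar of 3/8 = 3 eighth notes, so 2 bars = 6.
Convert each value to eighth notes: eighth = 1; eighth note = 1; dotted quarter = 3; dotted whole = 12.
Sum: 1 + 1 + 3 + 12 = 17.
17 exceeds 6, so the answer is No.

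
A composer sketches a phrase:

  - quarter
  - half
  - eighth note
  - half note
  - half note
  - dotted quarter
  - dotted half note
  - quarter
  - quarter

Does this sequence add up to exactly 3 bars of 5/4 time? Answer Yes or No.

No

One bar of 5/4 = 10 eighth notes, so 3 bars = 30.
Convert each value to eighth notes: quarter = 2; half = 4; eighth note = 1; half note = 4; half note = 4; dotted quarter = 3; dotted half note = 6; quarter = 2; quarter = 2.
Altogether 2 + 4 + 1 + 4 + 4 + 3 + 6 + 2 + 2 = 28.
28 falls short of 30, so the answer is No.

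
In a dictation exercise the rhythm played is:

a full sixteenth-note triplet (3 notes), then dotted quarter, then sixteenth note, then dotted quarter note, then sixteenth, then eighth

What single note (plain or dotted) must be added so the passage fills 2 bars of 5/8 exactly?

2 bars of 5/8 = 20 sixteenth notes.
Working in sixteenth notes: a full sixteenth-note triplet (3 notes) (three triplet sixteenths span one eighth) = 2; dotted quarter = 6; sixteenth note = 1; dotted quarter note = 6; sixteenth = 1; eighth = 2.
Adding: 2 + 6 + 1 + 6 + 1 + 2 = 18.
Remaining: 20 − 18 = 2 sixteenth notes, which is a eighth note.

eighth note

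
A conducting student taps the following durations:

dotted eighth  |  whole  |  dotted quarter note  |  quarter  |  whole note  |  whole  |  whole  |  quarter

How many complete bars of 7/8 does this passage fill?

One bar of 7/8 = 14 sixteenth notes.
In sixteenth notes: dotted eighth = 3; whole = 16; dotted quarter note = 6; quarter = 4; whole note = 16; whole = 16; whole = 16; quarter = 4.
Total: 3 + 16 + 6 + 4 + 16 + 16 + 16 + 4 = 81.
81 ÷ 14 = 5 complete bars with 11 left over.

5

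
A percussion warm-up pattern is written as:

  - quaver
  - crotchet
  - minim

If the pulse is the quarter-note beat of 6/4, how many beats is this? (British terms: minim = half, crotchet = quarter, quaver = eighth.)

One quarter-note beat = 2 eighth notes.
Convert each value to eighth notes: quaver = 1; crotchet = 2; minim = 4.
Altogether 1 + 2 + 4 = 7.
7 ÷ 2 = 3.5 beats.

3.5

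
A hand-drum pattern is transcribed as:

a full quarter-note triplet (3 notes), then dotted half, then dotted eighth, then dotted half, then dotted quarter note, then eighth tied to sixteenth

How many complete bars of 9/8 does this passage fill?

One bar of 9/8 = 18 sixteenth notes.
Each duration in sixteenth notes: a full quarter-note triplet (3 notes) (three triplet quarters span one half) = 8; dotted half = 12; dotted eighth = 3; dotted half = 12; dotted quarter note = 6; eighth tied to sixteenth (eighth + sixteenth) = 3.
Adding: 8 + 12 + 3 + 12 + 6 + 3 = 44.
44 ÷ 18 = 2 complete bars with 8 left over.

2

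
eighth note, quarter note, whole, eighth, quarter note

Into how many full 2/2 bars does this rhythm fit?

One bar of 2/2 = 8 eighth notes.
Convert each value to eighth notes: eighth note = 1; quarter note = 2; whole = 8; eighth = 1; quarter note = 2.
Altogether 1 + 2 + 8 + 1 + 2 = 14.
14 ÷ 8 = 1 complete bar with 6 left over.

1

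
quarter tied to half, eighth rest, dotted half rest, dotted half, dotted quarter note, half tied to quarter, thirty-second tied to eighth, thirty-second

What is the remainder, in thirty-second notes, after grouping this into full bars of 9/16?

One bar of 9/16 = 18 thirty-second notes.
In thirty-second notes: quarter tied to half (quarter + half) = 24; eighth rest = 4; dotted half rest = 24; dotted half = 24; dotted quarter note = 12; half tied to quarter (half + quarter) = 24; thirty-second tied to eighth (thirty-second + eighth) = 5; thirty-second = 1.
Total: 24 + 4 + 24 + 24 + 12 + 24 + 5 + 1 = 118.
118 ÷ 18 = 6 complete bars with 10 thirty-second notes remaining.

10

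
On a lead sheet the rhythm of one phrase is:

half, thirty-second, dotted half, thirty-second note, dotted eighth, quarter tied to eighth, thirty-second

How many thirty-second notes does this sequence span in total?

61

Working in thirty-second notes: half = 16; thirty-second = 1; dotted half = 24; thirty-second note = 1; dotted eighth = 6; quarter tied to eighth (quarter + eighth) = 12; thirty-second = 1.
Adding: 16 + 1 + 24 + 1 + 6 + 12 + 1 = 61 thirty-second notes.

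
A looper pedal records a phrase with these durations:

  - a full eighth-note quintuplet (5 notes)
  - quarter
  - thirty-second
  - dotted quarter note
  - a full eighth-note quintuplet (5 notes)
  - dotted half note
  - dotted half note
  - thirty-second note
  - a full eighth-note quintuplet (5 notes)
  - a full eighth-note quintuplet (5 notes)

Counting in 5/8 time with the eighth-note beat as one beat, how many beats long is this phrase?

33.5

One eighth-note beat = 4 thirty-second notes.
Each duration in thirty-second notes: a full eighth-note quintuplet (5 notes) (five quintuplet eighths span one half) = 16; quarter = 8; thirty-second = 1; dotted quarter note = 12; a full eighth-note quintuplet (5 notes) (five quintuplet eighths span one half) = 16; dotted half note = 24; dotted half note = 24; thirty-second note = 1; a full eighth-note quintuplet (5 notes) (five quintuplet eighths span one half) = 16; a full eighth-note quintuplet (5 notes) (five quintuplet eighths span one half) = 16.
Altogether 16 + 8 + 1 + 12 + 16 + 24 + 24 + 1 + 16 + 16 = 134.
134 ÷ 4 = 33.5 beats.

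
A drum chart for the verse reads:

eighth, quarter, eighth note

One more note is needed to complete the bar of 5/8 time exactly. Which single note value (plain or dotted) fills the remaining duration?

The bar of 5/8 = 5 eighth notes.
Convert each value to eighth notes: eighth = 1; quarter = 2; eighth note = 1.
Adding: 1 + 2 + 1 = 4.
Remaining: 5 − 4 = 1 eighth note, which is a eighth note.

eighth note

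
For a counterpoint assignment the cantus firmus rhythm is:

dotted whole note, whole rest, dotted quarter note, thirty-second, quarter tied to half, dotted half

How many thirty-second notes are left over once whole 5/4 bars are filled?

One bar of 5/4 = 40 thirty-second notes.
Convert each value to thirty-second notes: dotted whole note = 48; whole rest = 32; dotted quarter note = 12; thirty-second = 1; quarter tied to half (quarter + half) = 24; dotted half = 24.
Sum: 48 + 32 + 12 + 1 + 24 + 24 = 141.
141 ÷ 40 = 3 complete bars with 21 thirty-second notes remaining.

21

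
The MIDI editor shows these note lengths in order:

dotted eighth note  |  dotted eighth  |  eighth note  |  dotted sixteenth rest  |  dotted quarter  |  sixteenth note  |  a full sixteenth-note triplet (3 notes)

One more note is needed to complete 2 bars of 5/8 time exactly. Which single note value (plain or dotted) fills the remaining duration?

2 bars of 5/8 = 40 thirty-second notes.
Convert each value to thirty-second notes: dotted eighth note = 6; dotted eighth = 6; eighth note = 4; dotted sixteenth rest = 3; dotted quarter = 12; sixteenth note = 2; a full sixteenth-note triplet (3 notes) (three triplet sixteenths span one eighth) = 4.
Adding: 6 + 6 + 4 + 3 + 12 + 2 + 4 = 37.
Remaining: 40 − 37 = 3 thirty-second notes, which is a dotted sixteenth note.

dotted sixteenth note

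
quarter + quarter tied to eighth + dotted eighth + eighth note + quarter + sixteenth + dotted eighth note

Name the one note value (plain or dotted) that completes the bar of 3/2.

The bar of 3/2 = 24 sixteenth notes.
Express everything in sixteenth notes: quarter = 4; quarter tied to eighth (quarter + eighth) = 6; dotted eighth = 3; eighth note = 2; quarter = 4; sixteenth = 1; dotted eighth note = 3.
Sum: 4 + 6 + 3 + 2 + 4 + 1 + 3 = 23.
Remaining: 24 − 23 = 1 sixteenth note, which is a sixteenth note.

sixteenth note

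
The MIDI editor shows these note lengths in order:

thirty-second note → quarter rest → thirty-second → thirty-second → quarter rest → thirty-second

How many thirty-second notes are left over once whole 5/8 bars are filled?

0

One bar of 5/8 = 20 thirty-second notes.
Convert each value to thirty-second notes: thirty-second note = 1; quarter rest = 8; thirty-second = 1; thirty-second = 1; quarter rest = 8; thirty-second = 1.
Sum: 1 + 8 + 1 + 1 + 8 + 1 = 20.
20 ÷ 20 = 1 complete bar with 0 thirty-second notes remaining.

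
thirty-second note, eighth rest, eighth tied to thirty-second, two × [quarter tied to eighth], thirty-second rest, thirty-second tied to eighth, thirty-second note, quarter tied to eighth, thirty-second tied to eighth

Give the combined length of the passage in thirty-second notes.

Convert each value to thirty-second notes: thirty-second note = 1; eighth rest = 4; eighth tied to thirty-second (eighth + thirty-second) = 5; quarter tied to eighth (quarter + eighth) = 12; quarter tied to eighth (quarter + eighth) = 12; thirty-second rest = 1; thirty-second tied to eighth (thirty-second + eighth) = 5; thirty-second note = 1; quarter tied to eighth (quarter + eighth) = 12; thirty-second tied to eighth (thirty-second + eighth) = 5.
Adding: 1 + 4 + 5 + 12 + 12 + 1 + 5 + 1 + 12 + 5 = 58 thirty-second notes.

58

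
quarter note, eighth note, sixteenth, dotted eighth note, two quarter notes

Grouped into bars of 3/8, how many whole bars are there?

3

One bar of 3/8 = 6 sixteenth notes.
Convert each value to sixteenth notes: quarter note = 4; eighth note = 2; sixteenth = 1; dotted eighth note = 3; quarter note = 4; quarter note = 4.
Total: 4 + 2 + 1 + 3 + 4 + 4 = 18.
18 ÷ 6 = 3 complete bars with 0 left over.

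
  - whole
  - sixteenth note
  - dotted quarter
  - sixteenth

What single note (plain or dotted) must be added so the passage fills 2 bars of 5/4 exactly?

2 bars of 5/4 = 40 sixteenth notes.
Each duration in sixteenth notes: whole = 16; sixteenth note = 1; dotted quarter = 6; sixteenth = 1.
Total: 16 + 1 + 6 + 1 = 24.
Remaining: 40 − 24 = 16 sixteenth notes, which is a whole note.

whole note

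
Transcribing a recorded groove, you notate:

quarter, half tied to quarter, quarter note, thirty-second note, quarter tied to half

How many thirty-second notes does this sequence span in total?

65

Working in thirty-second notes: quarter = 8; half tied to quarter (half + quarter) = 24; quarter note = 8; thirty-second note = 1; quarter tied to half (quarter + half) = 24.
Adding: 8 + 24 + 8 + 1 + 24 = 65 thirty-second notes.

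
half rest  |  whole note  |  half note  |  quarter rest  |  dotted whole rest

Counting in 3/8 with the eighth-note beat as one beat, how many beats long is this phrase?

One eighth-note beat = 2 sixteenth notes.
Convert each value to sixteenth notes: half rest = 8; whole note = 16; half note = 8; quarter rest = 4; dotted whole rest = 24.
Sum: 8 + 16 + 8 + 4 + 24 = 60.
60 ÷ 2 = 30 beats.

30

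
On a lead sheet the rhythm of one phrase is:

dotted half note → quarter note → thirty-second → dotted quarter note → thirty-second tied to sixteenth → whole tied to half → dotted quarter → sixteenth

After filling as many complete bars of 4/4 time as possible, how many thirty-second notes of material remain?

14

One bar of 4/4 = 32 thirty-second notes.
Convert each value to thirty-second notes: dotted half note = 24; quarter note = 8; thirty-second = 1; dotted quarter note = 12; thirty-second tied to sixteenth (thirty-second + sixteenth) = 3; whole tied to half (whole + half) = 48; dotted quarter = 12; sixteenth = 2.
Sum: 24 + 8 + 1 + 12 + 3 + 48 + 12 + 2 = 110.
110 ÷ 32 = 3 complete bars with 14 thirty-second notes remaining.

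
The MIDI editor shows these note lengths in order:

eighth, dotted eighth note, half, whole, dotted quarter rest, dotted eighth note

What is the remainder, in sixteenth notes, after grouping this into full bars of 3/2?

14

One bar of 3/2 = 24 sixteenth notes.
Working in sixteenth notes: eighth = 2; dotted eighth note = 3; half = 8; whole = 16; dotted quarter rest = 6; dotted eighth note = 3.
Sum: 2 + 3 + 8 + 16 + 6 + 3 = 38.
38 ÷ 24 = 1 complete bar with 14 sixteenth notes remaining.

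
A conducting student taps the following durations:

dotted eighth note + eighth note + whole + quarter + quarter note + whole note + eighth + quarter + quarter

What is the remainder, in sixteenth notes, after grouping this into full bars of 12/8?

One bar of 12/8 = 24 sixteenth notes.
Each duration in sixteenth notes: dotted eighth note = 3; eighth note = 2; whole = 16; quarter = 4; quarter note = 4; whole note = 16; eighth = 2; quarter = 4; quarter = 4.
Adding: 3 + 2 + 16 + 4 + 4 + 16 + 2 + 4 + 4 = 55.
55 ÷ 24 = 2 complete bars with 7 sixteenth notes remaining.

7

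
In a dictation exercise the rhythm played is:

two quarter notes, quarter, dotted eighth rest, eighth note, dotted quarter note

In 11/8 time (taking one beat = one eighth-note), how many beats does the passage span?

11.5

One eighth-note beat = 2 sixteenth notes.
Express everything in sixteenth notes: quarter note = 4; quarter note = 4; quarter = 4; dotted eighth rest = 3; eighth note = 2; dotted quarter note = 6.
Total: 4 + 4 + 4 + 3 + 2 + 6 = 23.
23 ÷ 2 = 11.5 beats.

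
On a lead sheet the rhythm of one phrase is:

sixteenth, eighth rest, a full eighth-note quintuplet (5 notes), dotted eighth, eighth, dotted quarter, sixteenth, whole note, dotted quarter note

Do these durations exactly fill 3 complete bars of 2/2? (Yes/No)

No

One bar of 2/2 = 16 sixteenth notes, so 3 bars = 48.
Each duration in sixteenth notes: sixteenth = 1; eighth rest = 2; a full eighth-note quintuplet (5 notes) (five quintuplet eighths span one half) = 8; dotted eighth = 3; eighth = 2; dotted quarter = 6; sixteenth = 1; whole note = 16; dotted quarter note = 6.
Adding: 1 + 2 + 8 + 3 + 2 + 6 + 1 + 16 + 6 = 45.
45 falls short of 48, so the answer is No.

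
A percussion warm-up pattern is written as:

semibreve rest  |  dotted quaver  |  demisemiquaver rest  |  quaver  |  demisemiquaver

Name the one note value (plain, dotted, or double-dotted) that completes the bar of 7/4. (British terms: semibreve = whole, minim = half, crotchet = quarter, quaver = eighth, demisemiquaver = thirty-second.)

dotted quarter note

The bar of 7/4 = 56 thirty-second notes.
Each duration in thirty-second notes: semibreve rest = 32; dotted quaver = 6; demisemiquaver rest = 1; quaver = 4; demisemiquaver = 1.
Adding: 32 + 6 + 1 + 4 + 1 = 44.
Remaining: 56 − 44 = 12 thirty-second notes, which is a dotted quarter note.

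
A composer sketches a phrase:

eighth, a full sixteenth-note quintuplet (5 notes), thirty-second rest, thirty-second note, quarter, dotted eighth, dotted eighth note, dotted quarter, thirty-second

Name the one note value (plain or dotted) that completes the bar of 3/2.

thirty-second note

The bar of 3/2 = 48 thirty-second notes.
Express everything in thirty-second notes: eighth = 4; a full sixteenth-note quintuplet (5 notes) (five quintuplet sixteenths span one quarter) = 8; thirty-second rest = 1; thirty-second note = 1; quarter = 8; dotted eighth = 6; dotted eighth note = 6; dotted quarter = 12; thirty-second = 1.
Altogether 4 + 8 + 1 + 1 + 8 + 6 + 6 + 12 + 1 = 47.
Remaining: 48 − 47 = 1 thirty-second note, which is a thirty-second note.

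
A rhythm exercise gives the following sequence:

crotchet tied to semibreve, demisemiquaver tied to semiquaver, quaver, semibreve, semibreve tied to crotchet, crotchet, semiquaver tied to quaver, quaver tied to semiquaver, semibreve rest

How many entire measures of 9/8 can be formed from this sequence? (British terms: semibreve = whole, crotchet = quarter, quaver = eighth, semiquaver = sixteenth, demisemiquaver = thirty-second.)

One bar of 9/8 = 36 thirty-second notes.
Each duration in thirty-second notes: crotchet tied to semibreve (crotchet + semibreve) = 40; demisemiquaver tied to semiquaver (demisemiquaver + semiquaver) = 3; quaver = 4; semibreve = 32; semibreve tied to crotchet (semibreve + crotchet) = 40; crotchet = 8; semiquaver tied to quaver (semiquaver + quaver) = 6; quaver tied to semiquaver (quaver + semiquaver) = 6; semibreve rest = 32.
Adding: 40 + 3 + 4 + 32 + 40 + 8 + 6 + 6 + 32 = 171.
171 ÷ 36 = 4 complete bars with 27 left over.

4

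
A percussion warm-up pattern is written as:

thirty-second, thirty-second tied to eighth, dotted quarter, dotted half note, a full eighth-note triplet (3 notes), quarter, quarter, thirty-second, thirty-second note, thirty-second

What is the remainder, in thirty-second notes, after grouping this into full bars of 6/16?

One bar of 6/16 = 12 thirty-second notes.
In thirty-second notes: thirty-second = 1; thirty-second tied to eighth (thirty-second + eighth) = 5; dotted quarter = 12; dotted half note = 24; a full eighth-note triplet (3 notes) (three triplet eighths span one quarter) = 8; quarter = 8; quarter = 8; thirty-second = 1; thirty-second note = 1; thirty-second = 1.
Altogether 1 + 5 + 12 + 24 + 8 + 8 + 8 + 1 + 1 + 1 = 69.
69 ÷ 12 = 5 complete bars with 9 thirty-second notes remaining.

9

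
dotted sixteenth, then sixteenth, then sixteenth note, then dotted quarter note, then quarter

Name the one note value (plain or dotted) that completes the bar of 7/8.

thirty-second note

The bar of 7/8 = 28 thirty-second notes.
Convert each value to thirty-second notes: dotted sixteenth = 3; sixteenth = 2; sixteenth note = 2; dotted quarter note = 12; quarter = 8.
Sum: 3 + 2 + 2 + 12 + 8 = 27.
Remaining: 28 − 27 = 1 thirty-second note, which is a thirty-second note.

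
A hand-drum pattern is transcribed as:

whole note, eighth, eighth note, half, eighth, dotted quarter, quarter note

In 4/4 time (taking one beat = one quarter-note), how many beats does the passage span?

10

One quarter-note beat = 2 eighth notes.
In eighth notes: whole note = 8; eighth = 1; eighth note = 1; half = 4; eighth = 1; dotted quarter = 3; quarter note = 2.
Total: 8 + 1 + 1 + 4 + 1 + 3 + 2 = 20.
20 ÷ 2 = 10 beats.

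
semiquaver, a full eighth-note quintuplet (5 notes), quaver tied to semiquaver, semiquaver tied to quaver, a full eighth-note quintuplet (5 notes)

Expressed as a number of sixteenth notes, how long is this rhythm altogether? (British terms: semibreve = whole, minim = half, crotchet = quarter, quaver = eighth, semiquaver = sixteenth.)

23

Working in sixteenth notes: semiquaver = 1; a full eighth-note quintuplet (5 notes) (five quintuplet eighths span one half) = 8; quaver tied to semiquaver (quaver + semiquaver) = 3; semiquaver tied to quaver (semiquaver + quaver) = 3; a full eighth-note quintuplet (5 notes) (five quintuplet eighths span one half) = 8.
Adding: 1 + 8 + 3 + 3 + 8 = 23 sixteenth notes.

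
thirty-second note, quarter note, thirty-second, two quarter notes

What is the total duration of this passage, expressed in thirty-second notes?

26

In thirty-second notes: thirty-second note = 1; quarter note = 8; thirty-second = 1; quarter note = 8; quarter note = 8.
Altogether 1 + 8 + 1 + 8 + 8 = 26 thirty-second notes.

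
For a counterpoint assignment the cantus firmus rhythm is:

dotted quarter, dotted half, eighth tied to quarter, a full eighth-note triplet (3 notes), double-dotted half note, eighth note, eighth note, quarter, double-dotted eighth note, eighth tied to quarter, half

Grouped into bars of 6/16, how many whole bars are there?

One bar of 6/16 = 12 thirty-second notes.
Express everything in thirty-second notes: dotted quarter = 12; dotted half = 24; eighth tied to quarter (eighth + quarter) = 12; a full eighth-note triplet (3 notes) (three triplet eighths span one quarter) = 8; double-dotted half note = 28; eighth note = 4; eighth note = 4; quarter = 8; double-dotted eighth note = 7; eighth tied to quarter (eighth + quarter) = 12; half = 16.
Adding: 12 + 24 + 12 + 8 + 28 + 4 + 4 + 8 + 7 + 12 + 16 = 135.
135 ÷ 12 = 11 complete bars with 3 left over.

11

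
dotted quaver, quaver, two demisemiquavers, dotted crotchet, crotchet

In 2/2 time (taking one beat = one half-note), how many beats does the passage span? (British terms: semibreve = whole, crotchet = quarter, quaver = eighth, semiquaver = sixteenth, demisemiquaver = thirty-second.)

One half-note beat = 16 thirty-second notes.
Convert each value to thirty-second notes: dotted quaver = 6; quaver = 4; demisemiquaver = 1; demisemiquaver = 1; dotted crotchet = 12; crotchet = 8.
Adding: 6 + 4 + 1 + 1 + 12 + 8 = 32.
32 ÷ 16 = 2 beats.

2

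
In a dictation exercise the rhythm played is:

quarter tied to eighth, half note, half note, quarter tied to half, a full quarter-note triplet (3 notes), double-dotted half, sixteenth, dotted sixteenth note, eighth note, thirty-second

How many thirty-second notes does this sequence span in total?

122

Each duration in thirty-second notes: quarter tied to eighth (quarter + eighth) = 12; half note = 16; half note = 16; quarter tied to half (quarter + half) = 24; a full quarter-note triplet (3 notes) (three triplet quarters span one half) = 16; double-dotted half = 28; sixteenth = 2; dotted sixteenth note = 3; eighth note = 4; thirty-second = 1.
Sum: 12 + 16 + 16 + 24 + 16 + 28 + 2 + 3 + 4 + 1 = 122 thirty-second notes.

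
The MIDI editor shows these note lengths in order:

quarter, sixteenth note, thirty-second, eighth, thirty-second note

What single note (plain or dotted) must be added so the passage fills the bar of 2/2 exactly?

The bar of 2/2 = 32 thirty-second notes.
Working in thirty-second notes: quarter = 8; sixteenth note = 2; thirty-second = 1; eighth = 4; thirty-second note = 1.
Sum: 8 + 2 + 1 + 4 + 1 = 16.
Remaining: 32 − 16 = 16 thirty-second notes, which is a half note.

half note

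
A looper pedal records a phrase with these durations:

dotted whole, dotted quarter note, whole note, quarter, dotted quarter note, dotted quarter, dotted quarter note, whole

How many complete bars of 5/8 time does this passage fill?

8

One bar of 5/8 = 5 eighth notes.
Express everything in eighth notes: dotted whole = 12; dotted quarter note = 3; whole note = 8; quarter = 2; dotted quarter note = 3; dotted quarter = 3; dotted quarter note = 3; whole = 8.
Total: 12 + 3 + 8 + 2 + 3 + 3 + 3 + 8 = 42.
42 ÷ 5 = 8 complete bars with 2 left over.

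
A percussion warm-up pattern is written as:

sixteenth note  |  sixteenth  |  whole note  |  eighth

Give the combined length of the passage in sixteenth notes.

20

Convert each value to sixteenth notes: sixteenth note = 1; sixteenth = 1; whole note = 16; eighth = 2.
Sum: 1 + 1 + 16 + 2 = 20 sixteenth notes.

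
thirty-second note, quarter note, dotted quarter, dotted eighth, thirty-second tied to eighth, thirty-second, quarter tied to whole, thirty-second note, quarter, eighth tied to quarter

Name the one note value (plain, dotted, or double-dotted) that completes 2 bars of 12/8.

2 bars of 12/8 = 96 thirty-second notes.
In thirty-second notes: thirty-second note = 1; quarter note = 8; dotted quarter = 12; dotted eighth = 6; thirty-second tied to eighth (thirty-second + eighth) = 5; thirty-second = 1; quarter tied to whole (quarter + whole) = 40; thirty-second note = 1; quarter = 8; eighth tied to quarter (eighth + quarter) = 12.
Altogether 1 + 8 + 12 + 6 + 5 + 1 + 40 + 1 + 8 + 12 = 94.
Remaining: 96 − 94 = 2 thirty-second notes, which is a sixteenth note.

sixteenth note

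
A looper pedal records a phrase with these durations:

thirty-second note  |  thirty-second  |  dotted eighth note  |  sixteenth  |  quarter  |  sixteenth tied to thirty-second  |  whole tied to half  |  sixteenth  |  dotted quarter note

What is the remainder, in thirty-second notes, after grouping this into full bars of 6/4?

35

One bar of 6/4 = 48 thirty-second notes.
In thirty-second notes: thirty-second note = 1; thirty-second = 1; dotted eighth note = 6; sixteenth = 2; quarter = 8; sixteenth tied to thirty-second (sixteenth + thirty-second) = 3; whole tied to half (whole + half) = 48; sixteenth = 2; dotted quarter note = 12.
Sum: 1 + 1 + 6 + 2 + 8 + 3 + 48 + 2 + 12 = 83.
83 ÷ 48 = 1 complete bar with 35 thirty-second notes remaining.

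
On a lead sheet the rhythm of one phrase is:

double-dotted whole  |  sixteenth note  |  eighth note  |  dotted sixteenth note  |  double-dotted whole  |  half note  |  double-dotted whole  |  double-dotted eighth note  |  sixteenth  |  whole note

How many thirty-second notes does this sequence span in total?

Convert each value to thirty-second notes: double-dotted whole = 56; sixteenth note = 2; eighth note = 4; dotted sixteenth note = 3; double-dotted whole = 56; half note = 16; double-dotted whole = 56; double-dotted eighth note = 7; sixteenth = 2; whole note = 32.
Adding: 56 + 2 + 4 + 3 + 56 + 16 + 56 + 7 + 2 + 32 = 234 thirty-second notes.

234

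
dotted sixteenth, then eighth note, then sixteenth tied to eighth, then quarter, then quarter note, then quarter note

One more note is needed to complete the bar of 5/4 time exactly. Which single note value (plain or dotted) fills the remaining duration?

dotted sixteenth note

The bar of 5/4 = 40 thirty-second notes.
In thirty-second notes: dotted sixteenth = 3; eighth note = 4; sixteenth tied to eighth (sixteenth + eighth) = 6; quarter = 8; quarter note = 8; quarter note = 8.
Sum: 3 + 4 + 6 + 8 + 8 + 8 = 37.
Remaining: 40 − 37 = 3 thirty-second notes, which is a dotted sixteenth note.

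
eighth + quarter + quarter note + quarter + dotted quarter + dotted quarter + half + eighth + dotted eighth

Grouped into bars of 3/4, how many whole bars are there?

One bar of 3/4 = 12 sixteenth notes.
Working in sixteenth notes: eighth = 2; quarter = 4; quarter note = 4; quarter = 4; dotted quarter = 6; dotted quarter = 6; half = 8; eighth = 2; dotted eighth = 3.
Sum: 2 + 4 + 4 + 4 + 6 + 6 + 8 + 2 + 3 = 39.
39 ÷ 12 = 3 complete bars with 3 left over.

3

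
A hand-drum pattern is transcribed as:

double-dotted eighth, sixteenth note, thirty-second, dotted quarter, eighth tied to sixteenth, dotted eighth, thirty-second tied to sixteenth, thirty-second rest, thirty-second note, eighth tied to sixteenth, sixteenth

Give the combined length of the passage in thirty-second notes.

Express everything in thirty-second notes: double-dotted eighth = 7; sixteenth note = 2; thirty-second = 1; dotted quarter = 12; eighth tied to sixteenth (eighth + sixteenth) = 6; dotted eighth = 6; thirty-second tied to sixteenth (thirty-second + sixteenth) = 3; thirty-second rest = 1; thirty-second note = 1; eighth tied to sixteenth (eighth + sixteenth) = 6; sixteenth = 2.
Sum: 7 + 2 + 1 + 12 + 6 + 6 + 3 + 1 + 1 + 6 + 2 = 47 thirty-second notes.

47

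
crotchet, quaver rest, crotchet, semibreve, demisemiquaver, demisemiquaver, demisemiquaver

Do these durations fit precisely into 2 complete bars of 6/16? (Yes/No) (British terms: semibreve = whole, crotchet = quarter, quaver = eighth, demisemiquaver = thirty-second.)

One bar of 6/16 = 12 thirty-second notes, so 2 bars = 24.
Working in thirty-second notes: crotchet = 8; quaver rest = 4; crotchet = 8; semibreve = 32; demisemiquaver = 1; demisemiquaver = 1; demisemiquaver = 1.
Adding: 8 + 4 + 8 + 32 + 1 + 1 + 1 = 55.
55 exceeds 24, so the answer is No.

No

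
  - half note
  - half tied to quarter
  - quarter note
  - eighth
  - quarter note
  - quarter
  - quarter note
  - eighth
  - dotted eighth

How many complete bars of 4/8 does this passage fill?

One bar of 4/8 = 8 sixteenth notes.
Each duration in sixteenth notes: half note = 8; half tied to quarter (half + quarter) = 12; quarter note = 4; eighth = 2; quarter note = 4; quarter = 4; quarter note = 4; eighth = 2; dotted eighth = 3.
Total: 8 + 12 + 4 + 2 + 4 + 4 + 4 + 2 + 3 = 43.
43 ÷ 8 = 5 complete bars with 3 left over.

5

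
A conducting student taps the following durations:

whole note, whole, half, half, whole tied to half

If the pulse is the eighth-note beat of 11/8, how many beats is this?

One eighth-note beat = 2 sixteenth notes.
Working in sixteenth notes: whole note = 16; whole = 16; half = 8; half = 8; whole tied to half (whole + half) = 24.
Sum: 16 + 16 + 8 + 8 + 24 = 72.
72 ÷ 2 = 36 beats.

36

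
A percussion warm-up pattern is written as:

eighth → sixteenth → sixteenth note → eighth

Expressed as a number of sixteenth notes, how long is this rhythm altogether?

6

Convert each value to sixteenth notes: eighth = 2; sixteenth = 1; sixteenth note = 1; eighth = 2.
Total: 2 + 1 + 1 + 2 = 6 sixteenth notes.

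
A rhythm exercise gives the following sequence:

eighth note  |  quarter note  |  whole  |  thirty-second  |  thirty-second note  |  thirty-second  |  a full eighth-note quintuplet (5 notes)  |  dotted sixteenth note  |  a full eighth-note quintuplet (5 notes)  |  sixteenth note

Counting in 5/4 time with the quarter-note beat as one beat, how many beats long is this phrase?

10.5

One quarter-note beat = 8 thirty-second notes.
Express everything in thirty-second notes: eighth note = 4; quarter note = 8; whole = 32; thirty-second = 1; thirty-second note = 1; thirty-second = 1; a full eighth-note quintuplet (5 notes) (five quintuplet eighths span one half) = 16; dotted sixteenth note = 3; a full eighth-note quintuplet (5 notes) (five quintuplet eighths span one half) = 16; sixteenth note = 2.
Total: 4 + 8 + 32 + 1 + 1 + 1 + 16 + 3 + 16 + 2 = 84.
84 ÷ 8 = 10.5 beats.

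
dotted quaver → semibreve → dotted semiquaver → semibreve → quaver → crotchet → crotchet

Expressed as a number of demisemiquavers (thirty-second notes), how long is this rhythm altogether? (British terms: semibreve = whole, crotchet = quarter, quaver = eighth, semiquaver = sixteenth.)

In thirty-second notes: dotted quaver = 6; semibreve = 32; dotted semiquaver = 3; semibreve = 32; quaver = 4; crotchet = 8; crotchet = 8.
Sum: 6 + 32 + 3 + 32 + 4 + 8 + 8 = 93 thirty-second notes.

93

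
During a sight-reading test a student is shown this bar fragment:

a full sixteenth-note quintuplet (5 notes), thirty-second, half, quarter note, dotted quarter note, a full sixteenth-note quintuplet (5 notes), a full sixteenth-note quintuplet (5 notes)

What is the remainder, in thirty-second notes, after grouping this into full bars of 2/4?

13

One bar of 2/4 = 16 thirty-second notes.
Express everything in thirty-second notes: a full sixteenth-note quintuplet (5 notes) (five quintuplet sixteenths span one quarter) = 8; thirty-second = 1; half = 16; quarter note = 8; dotted quarter note = 12; a full sixteenth-note quintuplet (5 notes) (five quintuplet sixteenths span one quarter) = 8; a full sixteenth-note quintuplet (5 notes) (five quintuplet sixteenths span one quarter) = 8.
Sum: 8 + 1 + 16 + 8 + 12 + 8 + 8 = 61.
61 ÷ 16 = 3 complete bars with 13 thirty-second notes remaining.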